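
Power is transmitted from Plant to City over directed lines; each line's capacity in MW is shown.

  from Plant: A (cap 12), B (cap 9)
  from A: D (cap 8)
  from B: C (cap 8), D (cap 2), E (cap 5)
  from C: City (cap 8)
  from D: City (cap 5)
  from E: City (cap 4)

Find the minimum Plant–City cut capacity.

14

Augment Plant→A→D→City: bottleneck 5, flow now 5.
Augment Plant→B→C→City: bottleneck 8, flow now 13.
Augment Plant→B→E→City: bottleneck 1, flow now 14.
No augmenting path remains; maximum flow = 14.
By max-flow min-cut, the minimum cut capacity equals the max flow.
In the residual graph, reachable from Plant: {Plant, A, D}.
Min-cut edges: Plant→B (9), D→City (5); capacity 9 + 5 = 14.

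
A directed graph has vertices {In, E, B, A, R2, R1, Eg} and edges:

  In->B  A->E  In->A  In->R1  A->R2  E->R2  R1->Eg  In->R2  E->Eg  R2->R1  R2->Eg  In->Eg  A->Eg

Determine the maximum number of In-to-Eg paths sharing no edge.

Assign every edge capacity 1; by Menger, the answer equals the max flow.
Path In→Eg (+1); total 1.
Path In→A→Eg (+1); total 2.
Path In→R2→Eg (+1); total 3.
Path In→R1→Eg (+1); total 4.
No residual In→Eg path; max flow = 4.
Certifying cut of size 4: {In→A, In→Eg, In→R1, In→R2}.

4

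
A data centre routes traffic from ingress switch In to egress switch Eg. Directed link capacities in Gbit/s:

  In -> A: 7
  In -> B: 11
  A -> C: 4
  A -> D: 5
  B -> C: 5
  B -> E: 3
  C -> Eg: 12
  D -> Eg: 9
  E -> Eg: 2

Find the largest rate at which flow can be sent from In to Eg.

14

Augment In→A→C→Eg: bottleneck 4, flow now 4.
Augment In→A→D→Eg: bottleneck 3, flow now 7.
Augment In→B→C→Eg: bottleneck 5, flow now 12.
Augment In→B→E→Eg: bottleneck 2, flow now 14.
No augmenting path remains; maximum flow = 14.
In the residual graph, reachable from In: {In, B, E}.
Min-cut edges: In→A (7), B→C (5), E→Eg (2); capacity 7 + 5 + 2 = 14.
This cut is saturated, so no flow can exceed 14.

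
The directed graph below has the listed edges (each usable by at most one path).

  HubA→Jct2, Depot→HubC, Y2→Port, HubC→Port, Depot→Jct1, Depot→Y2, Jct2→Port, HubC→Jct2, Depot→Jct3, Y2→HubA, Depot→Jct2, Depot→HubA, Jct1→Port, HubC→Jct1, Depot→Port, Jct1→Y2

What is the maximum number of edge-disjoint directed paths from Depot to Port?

Assign every edge capacity 1; by Menger, the answer equals the max flow.
Path Depot→Port (+1); total 1.
Path Depot→HubC→Port (+1); total 2.
Path Depot→Jct2→Port (+1); total 3.
Path Depot→Jct1→Port (+1); total 4.
Path Depot→Y2→Port (+1); total 5.
No residual Depot→Port path; max flow = 5.
Certifying cut of size 5: {Depot→HubC, Depot→Jct1, Depot→Port, Depot→Y2, Jct2→Port}.

5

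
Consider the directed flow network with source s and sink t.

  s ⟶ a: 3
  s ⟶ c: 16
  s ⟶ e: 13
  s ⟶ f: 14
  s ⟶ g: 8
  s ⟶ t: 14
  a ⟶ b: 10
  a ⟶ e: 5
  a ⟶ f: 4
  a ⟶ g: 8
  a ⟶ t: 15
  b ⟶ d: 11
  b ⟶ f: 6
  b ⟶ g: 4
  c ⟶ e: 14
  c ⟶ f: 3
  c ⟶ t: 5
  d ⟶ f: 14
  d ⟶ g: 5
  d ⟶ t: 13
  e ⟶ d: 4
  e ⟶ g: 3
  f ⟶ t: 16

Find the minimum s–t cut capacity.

Augment s→t: bottleneck 14, flow now 14.
Augment s→a→t: bottleneck 3, flow now 17.
Augment s→c→t: bottleneck 5, flow now 22.
Augment s→f→t: bottleneck 14, flow now 36.
Augment s→c→f→t: bottleneck 2, flow now 38.
Augment s→e→d→t: bottleneck 4, flow now 42.
No augmenting path remains; maximum flow = 42.
By max-flow min-cut, the minimum cut capacity equals the max flow.
In the residual graph, reachable from s: {s, c, e, f, g}.
Min-cut edges: s→a (3), s→t (14), c→t (5), e→d (4), f→t (16); capacity 3 + 14 + 5 + 4 + 16 = 42.

42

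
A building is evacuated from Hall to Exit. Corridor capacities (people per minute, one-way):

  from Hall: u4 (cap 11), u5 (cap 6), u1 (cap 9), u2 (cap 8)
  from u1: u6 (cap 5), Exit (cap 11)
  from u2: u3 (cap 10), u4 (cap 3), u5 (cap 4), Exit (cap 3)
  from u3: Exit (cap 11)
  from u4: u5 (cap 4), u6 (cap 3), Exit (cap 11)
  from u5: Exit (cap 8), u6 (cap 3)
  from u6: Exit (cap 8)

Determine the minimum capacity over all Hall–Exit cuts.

34

Augment Hall→u1→Exit: bottleneck 9, flow now 9.
Augment Hall→u2→Exit: bottleneck 3, flow now 12.
Augment Hall→u4→Exit: bottleneck 11, flow now 23.
Augment Hall→u5→Exit: bottleneck 6, flow now 29.
Augment Hall→u2→u3→Exit: bottleneck 5, flow now 34.
No augmenting path remains; maximum flow = 34.
By max-flow min-cut, the minimum cut capacity equals the max flow.
In the residual graph, reachable from Hall: {Hall}.
Min-cut edges: Hall→u1 (9), Hall→u2 (8), Hall→u4 (11), Hall→u5 (6); capacity 9 + 8 + 11 + 6 = 34.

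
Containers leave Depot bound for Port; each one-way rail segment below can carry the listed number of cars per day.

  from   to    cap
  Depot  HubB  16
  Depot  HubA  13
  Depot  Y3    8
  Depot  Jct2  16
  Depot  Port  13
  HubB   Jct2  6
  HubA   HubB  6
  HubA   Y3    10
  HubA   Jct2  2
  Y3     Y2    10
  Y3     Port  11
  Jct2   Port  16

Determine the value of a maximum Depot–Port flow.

Augment Depot→Port: bottleneck 13, flow now 13.
Augment Depot→Y3→Port: bottleneck 8, flow now 21.
Augment Depot→Jct2→Port: bottleneck 16, flow now 37.
Augment Depot→HubA→Y3→Port: bottleneck 3, flow now 40.
No augmenting path remains; maximum flow = 40.
In the residual graph, reachable from Depot: {Depot, HubB, HubA, Y3, Jct2, Y2}.
Min-cut edges: Depot→Port (13), Y3→Port (11), Jct2→Port (16); capacity 13 + 11 + 16 = 40.
This cut is saturated, so no flow can exceed 40.

40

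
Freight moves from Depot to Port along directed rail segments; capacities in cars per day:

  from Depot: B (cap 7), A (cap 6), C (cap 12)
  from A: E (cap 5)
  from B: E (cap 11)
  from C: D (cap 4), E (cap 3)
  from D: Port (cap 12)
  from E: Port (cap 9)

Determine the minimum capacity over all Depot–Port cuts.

13

Augment Depot→A→E→Port: bottleneck 5, flow now 5.
Augment Depot→B→E→Port: bottleneck 4, flow now 9.
Augment Depot→C→D→Port: bottleneck 4, flow now 13.
No augmenting path remains; maximum flow = 13.
By max-flow min-cut, the minimum cut capacity equals the max flow.
In the residual graph, reachable from Depot: {Depot, A, B, C, E}.
Min-cut edges: C→D (4), E→Port (9); capacity 4 + 9 = 13.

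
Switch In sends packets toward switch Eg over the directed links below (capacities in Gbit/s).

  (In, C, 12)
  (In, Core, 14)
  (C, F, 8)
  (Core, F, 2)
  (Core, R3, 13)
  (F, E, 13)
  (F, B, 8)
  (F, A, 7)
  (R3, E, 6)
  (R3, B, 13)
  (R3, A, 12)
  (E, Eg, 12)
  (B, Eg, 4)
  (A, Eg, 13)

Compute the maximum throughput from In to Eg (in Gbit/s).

Augment In→C→F→E→Eg: bottleneck 8, flow now 8.
Augment In→Core→F→E→Eg: bottleneck 2, flow now 10.
Augment In→Core→R3→E→Eg: bottleneck 2, flow now 12.
Augment In→Core→R3→B→Eg: bottleneck 4, flow now 16.
Augment In→Core→R3→A→Eg: bottleneck 6, flow now 22.
No augmenting path remains; maximum flow = 22.
In the residual graph, reachable from In: {In, C}.
Min-cut edges: In→Core (14), C→F (8); capacity 14 + 8 = 22.
This cut is saturated, so no flow can exceed 22.

22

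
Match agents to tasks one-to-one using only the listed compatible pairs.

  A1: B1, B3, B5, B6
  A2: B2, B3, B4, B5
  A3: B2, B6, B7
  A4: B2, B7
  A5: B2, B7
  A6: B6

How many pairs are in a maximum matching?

Unit-capacity flow: source→left, listed edges, right→sink; max matching = max flow.
Augmenting path A1→B1 (+1); matched 1.
Augmenting path A2→B2 (+1); matched 2.
Augmenting path A3→B6 (+1); matched 3.
Augmenting path A4→B7 (+1); matched 4.
Augmenting path A5→B2→A2→B3 (+1); matched 5.
No augmenting path remains; maximum matching = 5.
König certificate: {A1, A2, B2, B6, B7} is a vertex cover of size 5 (every listed pair touches it), so no matching can be larger.

5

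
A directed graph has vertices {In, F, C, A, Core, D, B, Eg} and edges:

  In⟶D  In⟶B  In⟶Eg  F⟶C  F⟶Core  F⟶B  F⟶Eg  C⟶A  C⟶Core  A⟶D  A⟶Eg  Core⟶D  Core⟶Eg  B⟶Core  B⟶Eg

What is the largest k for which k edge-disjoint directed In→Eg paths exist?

2

Assign every edge capacity 1; by Menger, the answer equals the max flow.
Path In→Eg (+1); total 1.
Path In→B→Eg (+1); total 2.
No residual In→Eg path; max flow = 2.
Certifying cut of size 2: {In→B, In→Eg}.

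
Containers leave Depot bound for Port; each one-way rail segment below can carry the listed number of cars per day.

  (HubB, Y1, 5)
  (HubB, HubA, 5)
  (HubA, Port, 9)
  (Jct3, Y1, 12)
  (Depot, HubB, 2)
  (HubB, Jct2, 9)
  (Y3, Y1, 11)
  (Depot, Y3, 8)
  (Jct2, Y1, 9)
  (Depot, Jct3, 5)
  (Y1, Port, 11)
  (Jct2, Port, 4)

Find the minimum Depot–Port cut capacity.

13

Augment Depot→Y3→Y1→Port: bottleneck 8, flow now 8.
Augment Depot→Jct3→Y1→Port: bottleneck 3, flow now 11.
Augment Depot→HubB→Jct2→Port: bottleneck 2, flow now 13.
No augmenting path remains; maximum flow = 13.
By max-flow min-cut, the minimum cut capacity equals the max flow.
In the residual graph, reachable from Depot: {Depot, Y3, Jct3, Y1}.
Min-cut edges: Depot→HubB (2), Y1→Port (11); capacity 2 + 11 = 13.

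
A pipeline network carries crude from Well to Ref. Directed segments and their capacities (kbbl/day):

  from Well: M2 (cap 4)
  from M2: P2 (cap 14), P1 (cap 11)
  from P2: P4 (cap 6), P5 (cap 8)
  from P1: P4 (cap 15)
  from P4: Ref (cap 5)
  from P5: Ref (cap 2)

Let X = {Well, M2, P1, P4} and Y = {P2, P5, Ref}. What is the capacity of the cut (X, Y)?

19

Edges leaving {Well, M2, P1, P4}: M2→P2 (14), P4→Ref (5).
Cut capacity = 14 + 5 = 19.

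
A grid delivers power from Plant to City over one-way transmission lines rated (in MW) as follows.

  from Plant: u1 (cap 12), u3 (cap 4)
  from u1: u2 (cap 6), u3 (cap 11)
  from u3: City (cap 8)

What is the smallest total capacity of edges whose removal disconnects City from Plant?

Augment Plant→u3→City: bottleneck 4, flow now 4.
Augment Plant→u1→u3→City: bottleneck 4, flow now 8.
No augmenting path remains; maximum flow = 8.
By max-flow min-cut, the minimum cut capacity equals the max flow.
In the residual graph, reachable from Plant: {Plant, u1, u2, u3}.
Min-cut edges: u3→City (8); capacity 8 = 8.

8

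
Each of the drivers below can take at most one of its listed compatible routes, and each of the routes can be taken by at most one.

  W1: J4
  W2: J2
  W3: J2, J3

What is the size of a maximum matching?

Unit-capacity flow: source→left, listed edges, right→sink; max matching = max flow.
Augmenting path W1→J4 (+1); matched 1.
Augmenting path W2→J2 (+1); matched 2.
Augmenting path W3→J3 (+1); matched 3.
No augmenting path remains; maximum matching = 3.
König certificate: {W1, W2, W3} is a vertex cover of size 3 (every listed pair touches it), so no matching can be larger.

3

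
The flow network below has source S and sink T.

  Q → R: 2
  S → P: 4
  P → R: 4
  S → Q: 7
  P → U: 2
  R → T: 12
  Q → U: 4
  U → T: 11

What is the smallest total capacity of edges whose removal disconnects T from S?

Augment S→P→R→T: bottleneck 4, flow now 4.
Augment S→Q→R→T: bottleneck 2, flow now 6.
Augment S→Q→U→T: bottleneck 4, flow now 10.
No augmenting path remains; maximum flow = 10.
By max-flow min-cut, the minimum cut capacity equals the max flow.
In the residual graph, reachable from S: {S, Q}.
Min-cut edges: S→P (4), Q→R (2), Q→U (4); capacity 4 + 2 + 4 = 10.

10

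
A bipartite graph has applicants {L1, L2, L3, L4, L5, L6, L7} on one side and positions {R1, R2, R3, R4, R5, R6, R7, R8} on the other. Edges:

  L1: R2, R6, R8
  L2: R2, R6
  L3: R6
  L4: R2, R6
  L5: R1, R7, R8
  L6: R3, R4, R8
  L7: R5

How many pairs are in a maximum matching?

6

Unit-capacity flow: source→left, listed edges, right→sink; max matching = max flow.
Augmenting path L1→R2 (+1); matched 1.
Augmenting path L2→R6 (+1); matched 2.
Augmenting path L5→R1 (+1); matched 3.
Augmenting path L6→R3 (+1); matched 4.
Augmenting path L7→R5 (+1); matched 5.
Augmenting path L4→R2→L1→R8 (+1); matched 6.
No augmenting path remains; maximum matching = 6.
König certificate: {L1, L5, L6, L7, R2, R6} is a vertex cover of size 6 (every listed pair touches it), so no matching can be larger.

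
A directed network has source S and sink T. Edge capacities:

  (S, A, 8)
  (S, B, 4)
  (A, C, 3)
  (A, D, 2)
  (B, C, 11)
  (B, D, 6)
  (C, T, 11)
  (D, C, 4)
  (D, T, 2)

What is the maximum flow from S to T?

9

Augment S→A→C→T: bottleneck 3, flow now 3.
Augment S→A→D→T: bottleneck 2, flow now 5.
Augment S→B→C→T: bottleneck 4, flow now 9.
No augmenting path remains; maximum flow = 9.
In the residual graph, reachable from S: {S, A}.
Min-cut edges: S→B (4), A→C (3), A→D (2); capacity 4 + 3 + 2 = 9.
This cut is saturated, so no flow can exceed 9.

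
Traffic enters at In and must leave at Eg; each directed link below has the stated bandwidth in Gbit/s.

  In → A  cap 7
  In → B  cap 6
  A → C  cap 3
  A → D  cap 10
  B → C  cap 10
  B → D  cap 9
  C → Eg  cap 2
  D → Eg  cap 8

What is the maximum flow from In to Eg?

10

Augment In→A→C→Eg: bottleneck 2, flow now 2.
Augment In→A→D→Eg: bottleneck 5, flow now 7.
Augment In→B→D→Eg: bottleneck 3, flow now 10.
No augmenting path remains; maximum flow = 10.
In the residual graph, reachable from In: {In, A, B, C, D}.
Min-cut edges: C→Eg (2), D→Eg (8); capacity 2 + 8 = 10.
This cut is saturated, so no flow can exceed 10.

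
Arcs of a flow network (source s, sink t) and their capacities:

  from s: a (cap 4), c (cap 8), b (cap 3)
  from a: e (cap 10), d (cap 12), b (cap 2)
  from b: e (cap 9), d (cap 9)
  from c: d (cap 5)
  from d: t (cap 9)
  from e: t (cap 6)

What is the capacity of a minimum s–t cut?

Augment s→a→d→t: bottleneck 4, flow now 4.
Augment s→b→d→t: bottleneck 3, flow now 7.
Augment s→c→d→t: bottleneck 2, flow now 9.
Augment s→c→d→a→e→t: bottleneck 3, flow now 12. (uses reverse residual edge)
No augmenting path remains; maximum flow = 12.
By max-flow min-cut, the minimum cut capacity equals the max flow.
In the residual graph, reachable from s: {s, c}.
Min-cut edges: s→a (4), s→b (3), c→d (5); capacity 4 + 3 + 5 = 12.

12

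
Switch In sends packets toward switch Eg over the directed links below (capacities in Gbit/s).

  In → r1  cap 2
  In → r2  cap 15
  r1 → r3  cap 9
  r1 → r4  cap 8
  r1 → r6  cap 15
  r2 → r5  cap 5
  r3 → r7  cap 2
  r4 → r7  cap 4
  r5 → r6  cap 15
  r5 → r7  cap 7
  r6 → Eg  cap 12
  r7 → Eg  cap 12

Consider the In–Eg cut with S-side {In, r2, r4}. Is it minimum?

Given cut capacity: 2 + 5 + 4 = 11.
Augment In→r1→r6→Eg: bottleneck 2, flow now 2.
Augment In→r2→r5→r6→Eg: bottleneck 5, flow now 7.
No augmenting path remains; maximum flow = 7.
In the residual graph, reachable from In: {In, r2}.
Min-cut edges: In→r1 (2), r2→r5 (5); capacity 2 + 5 = 7.
Cut capacity 11 exceeds the max flow 7, so it is not minimum.

No — its capacity is 11, but the minimum cut has capacity 7.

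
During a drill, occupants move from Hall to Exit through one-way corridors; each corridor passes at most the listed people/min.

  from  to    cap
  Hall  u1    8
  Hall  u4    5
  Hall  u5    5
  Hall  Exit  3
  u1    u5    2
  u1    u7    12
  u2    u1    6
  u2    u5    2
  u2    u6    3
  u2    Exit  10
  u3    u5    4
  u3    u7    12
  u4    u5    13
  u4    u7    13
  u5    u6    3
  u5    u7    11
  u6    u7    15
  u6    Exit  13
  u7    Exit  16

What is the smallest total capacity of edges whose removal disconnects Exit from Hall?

Augment Hall→Exit: bottleneck 3, flow now 3.
Augment Hall→u1→u7→Exit: bottleneck 8, flow now 11.
Augment Hall→u4→u7→Exit: bottleneck 5, flow now 16.
Augment Hall→u5→u6→Exit: bottleneck 3, flow now 19.
Augment Hall→u5→u7→Exit: bottleneck 2, flow now 21.
No augmenting path remains; maximum flow = 21.
By max-flow min-cut, the minimum cut capacity equals the max flow.
In the residual graph, reachable from Hall: {Hall}.
Min-cut edges: Hall→u1 (8), Hall→u4 (5), Hall→u5 (5), Hall→Exit (3); capacity 8 + 5 + 5 + 3 = 21.

21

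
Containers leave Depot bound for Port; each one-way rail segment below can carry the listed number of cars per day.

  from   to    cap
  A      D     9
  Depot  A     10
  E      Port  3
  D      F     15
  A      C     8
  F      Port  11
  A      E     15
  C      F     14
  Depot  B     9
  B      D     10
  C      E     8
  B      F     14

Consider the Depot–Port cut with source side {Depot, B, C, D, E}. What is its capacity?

56

Edges leaving {Depot, B, C, D, E}: Depot→A (10), B→F (14), C→F (14), D→F (15), E→Port (3).
Cut capacity = 10 + 14 + 14 + 15 + 3 = 56.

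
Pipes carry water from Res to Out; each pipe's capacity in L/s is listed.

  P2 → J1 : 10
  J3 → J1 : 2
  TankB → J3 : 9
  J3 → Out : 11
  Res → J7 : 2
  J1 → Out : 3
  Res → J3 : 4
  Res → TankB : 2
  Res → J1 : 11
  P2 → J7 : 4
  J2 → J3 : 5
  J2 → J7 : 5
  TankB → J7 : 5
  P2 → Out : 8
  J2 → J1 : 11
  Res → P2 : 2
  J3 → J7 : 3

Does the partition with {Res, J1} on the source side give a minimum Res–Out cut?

Given cut capacity: 2 + 2 + 4 + 2 + 3 = 13.
Augment Res→P2→Out: bottleneck 2, flow now 2.
Augment Res→J3→Out: bottleneck 4, flow now 6.
Augment Res→J1→Out: bottleneck 3, flow now 9.
Augment Res→TankB→J3→Out: bottleneck 2, flow now 11.
No augmenting path remains; maximum flow = 11.
In the residual graph, reachable from Res: {Res, J7, J1}.
Min-cut edges: Res→TankB (2), Res→P2 (2), Res→J3 (4), J1→Out (3); capacity 2 + 2 + 4 + 3 = 11.
Cut capacity 13 exceeds the max flow 11, so it is not minimum.

No — its capacity is 13, but the minimum cut has capacity 11.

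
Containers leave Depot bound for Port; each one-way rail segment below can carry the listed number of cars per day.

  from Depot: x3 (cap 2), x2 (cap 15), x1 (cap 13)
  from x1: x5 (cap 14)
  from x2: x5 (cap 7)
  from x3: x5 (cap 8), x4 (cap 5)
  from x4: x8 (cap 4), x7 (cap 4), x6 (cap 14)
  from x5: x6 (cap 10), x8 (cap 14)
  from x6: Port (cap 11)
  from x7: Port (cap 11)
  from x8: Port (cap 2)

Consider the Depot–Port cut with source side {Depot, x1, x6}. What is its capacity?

42

Edges leaving {Depot, x1, x6}: Depot→x2 (15), Depot→x3 (2), x1→x5 (14), x6→Port (11).
Cut capacity = 15 + 2 + 14 + 11 = 42.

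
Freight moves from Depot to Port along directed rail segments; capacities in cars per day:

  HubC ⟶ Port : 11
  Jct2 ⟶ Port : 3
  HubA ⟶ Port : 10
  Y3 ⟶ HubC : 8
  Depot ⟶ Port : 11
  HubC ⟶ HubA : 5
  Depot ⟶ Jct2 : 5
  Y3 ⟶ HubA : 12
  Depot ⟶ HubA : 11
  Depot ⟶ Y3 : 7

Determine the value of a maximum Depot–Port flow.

31

Augment Depot→Port: bottleneck 11, flow now 11.
Augment Depot→Jct2→Port: bottleneck 3, flow now 14.
Augment Depot→HubA→Port: bottleneck 10, flow now 24.
Augment Depot→Y3→HubC→Port: bottleneck 7, flow now 31.
No augmenting path remains; maximum flow = 31.
In the residual graph, reachable from Depot: {Depot, Jct2, HubA}.
Min-cut edges: Depot→Y3 (7), Depot→Port (11), Jct2→Port (3), HubA→Port (10); capacity 7 + 11 + 3 + 10 = 31.
This cut is saturated, so no flow can exceed 31.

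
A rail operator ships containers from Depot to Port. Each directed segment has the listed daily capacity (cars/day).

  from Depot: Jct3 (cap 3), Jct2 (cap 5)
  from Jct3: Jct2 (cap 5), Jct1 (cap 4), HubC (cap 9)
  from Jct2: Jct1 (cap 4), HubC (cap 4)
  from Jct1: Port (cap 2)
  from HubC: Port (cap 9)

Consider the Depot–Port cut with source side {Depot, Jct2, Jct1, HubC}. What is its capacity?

14

Edges leaving {Depot, Jct2, Jct1, HubC}: Depot→Jct3 (3), Jct1→Port (2), HubC→Port (9).
Cut capacity = 3 + 2 + 9 = 14.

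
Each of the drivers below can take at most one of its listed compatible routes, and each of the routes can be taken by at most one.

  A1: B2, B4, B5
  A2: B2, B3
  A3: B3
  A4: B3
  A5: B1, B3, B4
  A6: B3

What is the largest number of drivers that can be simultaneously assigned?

4

Unit-capacity flow: source→left, listed edges, right→sink; max matching = max flow.
Augmenting path A1→B2 (+1); matched 1.
Augmenting path A2→B3 (+1); matched 2.
Augmenting path A5→B1 (+1); matched 3.
Augmenting path A3→B3→A2→B2→A1→B4 (+1); matched 4.
No augmenting path remains; maximum matching = 4.
König certificate: {A1, A2, A5, B3} is a vertex cover of size 4 (every listed pair touches it), so no matching can be larger.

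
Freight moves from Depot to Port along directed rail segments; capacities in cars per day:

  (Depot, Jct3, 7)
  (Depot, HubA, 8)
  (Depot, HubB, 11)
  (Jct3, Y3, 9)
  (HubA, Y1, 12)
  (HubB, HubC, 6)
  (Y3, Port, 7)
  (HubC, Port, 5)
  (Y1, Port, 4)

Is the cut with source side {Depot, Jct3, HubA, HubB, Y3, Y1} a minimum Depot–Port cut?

No — its capacity is 17, but the minimum cut has capacity 16.

Given cut capacity: 6 + 7 + 4 = 17.
Augment Depot→Jct3→Y3→Port: bottleneck 7, flow now 7.
Augment Depot→HubA→Y1→Port: bottleneck 4, flow now 11.
Augment Depot→HubB→HubC→Port: bottleneck 5, flow now 16.
No augmenting path remains; maximum flow = 16.
In the residual graph, reachable from Depot: {Depot, HubA, HubB, HubC, Y1}.
Min-cut edges: Depot→Jct3 (7), HubC→Port (5), Y1→Port (4); capacity 7 + 5 + 4 = 16.
Cut capacity 17 exceeds the max flow 16, so it is not minimum.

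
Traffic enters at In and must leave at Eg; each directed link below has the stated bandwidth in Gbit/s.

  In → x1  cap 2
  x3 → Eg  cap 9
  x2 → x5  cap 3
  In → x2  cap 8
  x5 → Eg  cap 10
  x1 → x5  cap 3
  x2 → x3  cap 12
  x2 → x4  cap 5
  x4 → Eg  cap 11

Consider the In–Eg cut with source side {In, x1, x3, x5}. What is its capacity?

27

Edges leaving {In, x1, x3, x5}: In→x2 (8), x3→Eg (9), x5→Eg (10).
Cut capacity = 8 + 9 + 10 = 27.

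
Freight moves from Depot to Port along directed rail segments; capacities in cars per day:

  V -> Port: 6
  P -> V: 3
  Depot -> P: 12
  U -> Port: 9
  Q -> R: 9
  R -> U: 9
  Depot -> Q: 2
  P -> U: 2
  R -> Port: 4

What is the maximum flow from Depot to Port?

Augment Depot→P→U→Port: bottleneck 2, flow now 2.
Augment Depot→P→V→Port: bottleneck 3, flow now 5.
Augment Depot→Q→R→Port: bottleneck 2, flow now 7.
No augmenting path remains; maximum flow = 7.
In the residual graph, reachable from Depot: {Depot, P}.
Min-cut edges: Depot→Q (2), P→U (2), P→V (3); capacity 2 + 2 + 3 = 7.
This cut is saturated, so no flow can exceed 7.

7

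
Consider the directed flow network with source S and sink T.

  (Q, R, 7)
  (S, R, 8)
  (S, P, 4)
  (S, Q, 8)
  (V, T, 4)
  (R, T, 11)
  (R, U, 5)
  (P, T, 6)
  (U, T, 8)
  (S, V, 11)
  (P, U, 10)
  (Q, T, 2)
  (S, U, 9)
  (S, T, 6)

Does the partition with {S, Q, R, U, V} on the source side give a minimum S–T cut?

Given cut capacity: 4 + 6 + 2 + 11 + 8 + 4 = 35.
Augment S→T: bottleneck 6, flow now 6.
Augment S→P→T: bottleneck 4, flow now 10.
Augment S→Q→T: bottleneck 2, flow now 12.
Augment S→R→T: bottleneck 8, flow now 20.
Augment S→U→T: bottleneck 8, flow now 28.
Augment S→V→T: bottleneck 4, flow now 32.
Augment S→Q→R→T: bottleneck 3, flow now 35.
No augmenting path remains; maximum flow = 35.
Cut capacity 35 equals the max flow, so it is a minimum cut.

Yes — it is a minimum cut (capacity 35).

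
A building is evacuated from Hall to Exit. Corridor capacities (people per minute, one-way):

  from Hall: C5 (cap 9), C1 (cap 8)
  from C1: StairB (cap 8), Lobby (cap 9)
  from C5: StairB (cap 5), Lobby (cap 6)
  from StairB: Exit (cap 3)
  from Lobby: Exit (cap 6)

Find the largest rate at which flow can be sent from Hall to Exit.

9

Augment Hall→C1→StairB→Exit: bottleneck 3, flow now 3.
Augment Hall→C1→Lobby→Exit: bottleneck 5, flow now 8.
Augment Hall→C5→Lobby→Exit: bottleneck 1, flow now 9.
No augmenting path remains; maximum flow = 9.
In the residual graph, reachable from Hall: {Hall, C1, C5, StairB, Lobby}.
Min-cut edges: StairB→Exit (3), Lobby→Exit (6); capacity 3 + 6 = 9.
This cut is saturated, so no flow can exceed 9.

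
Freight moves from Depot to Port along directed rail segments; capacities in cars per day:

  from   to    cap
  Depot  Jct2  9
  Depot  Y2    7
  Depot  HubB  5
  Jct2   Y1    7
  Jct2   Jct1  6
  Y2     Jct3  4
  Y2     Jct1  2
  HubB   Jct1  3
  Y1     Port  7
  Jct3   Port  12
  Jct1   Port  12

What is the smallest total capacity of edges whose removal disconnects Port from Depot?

18

Augment Depot→Jct2→Y1→Port: bottleneck 7, flow now 7.
Augment Depot→Jct2→Jct1→Port: bottleneck 2, flow now 9.
Augment Depot→Y2→Jct3→Port: bottleneck 4, flow now 13.
Augment Depot→Y2→Jct1→Port: bottleneck 2, flow now 15.
Augment Depot→HubB→Jct1→Port: bottleneck 3, flow now 18.
No augmenting path remains; maximum flow = 18.
By max-flow min-cut, the minimum cut capacity equals the max flow.
In the residual graph, reachable from Depot: {Depot, Y2, HubB}.
Min-cut edges: Depot→Jct2 (9), Y2→Jct3 (4), Y2→Jct1 (2), HubB→Jct1 (3); capacity 9 + 4 + 2 + 3 = 18.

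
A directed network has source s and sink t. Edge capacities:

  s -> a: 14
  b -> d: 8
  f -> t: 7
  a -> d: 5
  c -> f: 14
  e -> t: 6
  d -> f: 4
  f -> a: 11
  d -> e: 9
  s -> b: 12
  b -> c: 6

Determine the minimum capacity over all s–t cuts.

Augment s→a→d→e→t: bottleneck 5, flow now 5.
Augment s→b→c→f→t: bottleneck 6, flow now 11.
Augment s→b→d→e→t: bottleneck 1, flow now 12.
Augment s→b→d→f→t: bottleneck 1, flow now 13.
No augmenting path remains; maximum flow = 13.
By max-flow min-cut, the minimum cut capacity equals the max flow.
In the residual graph, reachable from s: {s, a, b, c, d, e, f}.
Min-cut edges: e→t (6), f→t (7); capacity 6 + 7 = 13.

13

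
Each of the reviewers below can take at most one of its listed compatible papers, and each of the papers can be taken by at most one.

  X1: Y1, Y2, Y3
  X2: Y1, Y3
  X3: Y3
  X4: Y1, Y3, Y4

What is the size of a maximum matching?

4

Unit-capacity flow: source→left, listed edges, right→sink; max matching = max flow.
Augmenting path X1→Y1 (+1); matched 1.
Augmenting path X2→Y3 (+1); matched 2.
Augmenting path X4→Y4 (+1); matched 3.
Augmenting path X3→Y3→X2→Y1→X1→Y2 (+1); matched 4.
No augmenting path remains; maximum matching = 4.
König certificate: {X1, X2, X3, X4} is a vertex cover of size 4 (every listed pair touches it), so no matching can be larger.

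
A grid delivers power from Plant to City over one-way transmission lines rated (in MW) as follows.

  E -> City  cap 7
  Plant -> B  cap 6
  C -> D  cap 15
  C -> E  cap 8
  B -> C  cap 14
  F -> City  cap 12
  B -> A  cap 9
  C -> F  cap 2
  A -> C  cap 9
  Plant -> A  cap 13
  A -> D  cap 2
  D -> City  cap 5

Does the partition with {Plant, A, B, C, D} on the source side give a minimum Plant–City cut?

Given cut capacity: 8 + 2 + 5 = 15.
Augment Plant→A→D→City: bottleneck 2, flow now 2.
Augment Plant→A→C→D→City: bottleneck 3, flow now 5.
Augment Plant→A→C→E→City: bottleneck 6, flow now 11.
Augment Plant→B→C→E→City: bottleneck 1, flow now 12.
Augment Plant→B→C→F→City: bottleneck 2, flow now 14.
No augmenting path remains; maximum flow = 14.
In the residual graph, reachable from Plant: {Plant, A, B, C, D, E}.
Min-cut edges: C→F (2), D→City (5), E→City (7); capacity 2 + 5 + 7 = 14.
Cut capacity 15 exceeds the max flow 14, so it is not minimum.

No — its capacity is 15, but the minimum cut has capacity 14.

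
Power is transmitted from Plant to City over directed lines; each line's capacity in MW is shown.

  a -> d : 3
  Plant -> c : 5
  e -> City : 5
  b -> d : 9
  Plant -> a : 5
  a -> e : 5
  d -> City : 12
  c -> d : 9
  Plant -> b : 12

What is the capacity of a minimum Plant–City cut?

17

Augment Plant→a→d→City: bottleneck 3, flow now 3.
Augment Plant→a→e→City: bottleneck 2, flow now 5.
Augment Plant→b→d→City: bottleneck 9, flow now 14.
Augment Plant→c→d→a→e→City: bottleneck 3, flow now 17. (uses reverse residual edge)
No augmenting path remains; maximum flow = 17.
By max-flow min-cut, the minimum cut capacity equals the max flow.
In the residual graph, reachable from Plant: {Plant, b, c, d}.
Min-cut edges: Plant→a (5), d→City (12); capacity 5 + 12 = 17.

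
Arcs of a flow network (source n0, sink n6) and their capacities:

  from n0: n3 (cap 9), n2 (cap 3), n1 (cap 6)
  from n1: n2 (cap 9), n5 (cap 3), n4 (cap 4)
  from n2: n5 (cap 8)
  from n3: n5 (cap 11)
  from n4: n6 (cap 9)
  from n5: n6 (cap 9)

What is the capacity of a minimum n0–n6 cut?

13

Augment n0→n1→n4→n6: bottleneck 4, flow now 4.
Augment n0→n1→n5→n6: bottleneck 2, flow now 6.
Augment n0→n2→n5→n6: bottleneck 3, flow now 9.
Augment n0→n3→n5→n6: bottleneck 4, flow now 13.
No augmenting path remains; maximum flow = 13.
By max-flow min-cut, the minimum cut capacity equals the max flow.
In the residual graph, reachable from n0: {n0, n1, n2, n3, n5}.
Min-cut edges: n1→n4 (4), n5→n6 (9); capacity 4 + 9 = 13.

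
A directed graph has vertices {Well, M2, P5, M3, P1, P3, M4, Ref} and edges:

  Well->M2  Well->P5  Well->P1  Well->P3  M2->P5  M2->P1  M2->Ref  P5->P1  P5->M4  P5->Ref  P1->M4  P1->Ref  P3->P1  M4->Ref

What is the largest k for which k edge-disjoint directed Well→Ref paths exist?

Assign every edge capacity 1; by Menger, the answer equals the max flow.
Path Well→M2→Ref (+1); total 1.
Path Well→P5→Ref (+1); total 2.
Path Well→P1→Ref (+1); total 3.
Path Well→P3→P1→M4→Ref (+1); total 4.
No residual Well→Ref path; max flow = 4.
Certifying cut of size 4: {Well→M2, Well→P1, Well→P3, Well→P5}.

4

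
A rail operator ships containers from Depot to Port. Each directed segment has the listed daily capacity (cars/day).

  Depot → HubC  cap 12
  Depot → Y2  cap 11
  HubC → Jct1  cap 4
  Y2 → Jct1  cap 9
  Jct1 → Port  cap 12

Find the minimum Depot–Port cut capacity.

12

Augment Depot→HubC→Jct1→Port: bottleneck 4, flow now 4.
Augment Depot→Y2→Jct1→Port: bottleneck 8, flow now 12.
No augmenting path remains; maximum flow = 12.
By max-flow min-cut, the minimum cut capacity equals the max flow.
In the residual graph, reachable from Depot: {Depot, HubC, Y2, Jct1}.
Min-cut edges: Jct1→Port (12); capacity 12 = 12.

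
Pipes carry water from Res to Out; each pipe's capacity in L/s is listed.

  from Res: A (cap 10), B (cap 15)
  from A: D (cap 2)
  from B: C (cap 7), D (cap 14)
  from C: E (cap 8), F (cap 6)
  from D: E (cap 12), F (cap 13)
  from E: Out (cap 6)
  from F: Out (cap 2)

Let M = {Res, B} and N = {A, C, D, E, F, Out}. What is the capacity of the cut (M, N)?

31

Edges leaving {Res, B}: Res→A (10), B→C (7), B→D (14).
Cut capacity = 10 + 7 + 14 = 31.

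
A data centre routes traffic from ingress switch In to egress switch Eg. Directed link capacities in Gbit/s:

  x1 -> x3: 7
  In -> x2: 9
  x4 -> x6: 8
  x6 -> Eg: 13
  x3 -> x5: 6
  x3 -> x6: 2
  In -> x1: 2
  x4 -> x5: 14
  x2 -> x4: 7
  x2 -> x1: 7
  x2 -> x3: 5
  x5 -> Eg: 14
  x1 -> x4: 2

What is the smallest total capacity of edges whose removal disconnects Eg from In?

Augment In→x1→x3→x5→Eg: bottleneck 2, flow now 2.
Augment In→x2→x3→x5→Eg: bottleneck 4, flow now 6.
Augment In→x2→x3→x6→Eg: bottleneck 1, flow now 7.
Augment In→x2→x4→x5→Eg: bottleneck 4, flow now 11.
No augmenting path remains; maximum flow = 11.
By max-flow min-cut, the minimum cut capacity equals the max flow.
In the residual graph, reachable from In: {In}.
Min-cut edges: In→x1 (2), In→x2 (9); capacity 2 + 9 = 11.

11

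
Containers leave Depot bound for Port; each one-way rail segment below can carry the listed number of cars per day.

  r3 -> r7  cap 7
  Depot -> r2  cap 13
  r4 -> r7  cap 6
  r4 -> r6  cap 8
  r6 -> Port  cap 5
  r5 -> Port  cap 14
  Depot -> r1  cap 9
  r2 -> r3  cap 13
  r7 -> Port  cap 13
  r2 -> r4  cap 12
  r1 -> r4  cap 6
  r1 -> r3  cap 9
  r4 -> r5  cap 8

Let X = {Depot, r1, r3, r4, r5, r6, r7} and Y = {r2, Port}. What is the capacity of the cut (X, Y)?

Edges leaving {Depot, r1, r3, r4, r5, r6, r7}: Depot→r2 (13), r5→Port (14), r6→Port (5), r7→Port (13).
Cut capacity = 13 + 14 + 5 + 13 = 45.

45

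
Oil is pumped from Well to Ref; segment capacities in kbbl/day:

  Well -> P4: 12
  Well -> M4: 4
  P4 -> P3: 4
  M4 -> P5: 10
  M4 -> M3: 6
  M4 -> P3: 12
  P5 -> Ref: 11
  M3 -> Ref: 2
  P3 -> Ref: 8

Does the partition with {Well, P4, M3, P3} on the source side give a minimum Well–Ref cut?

No — its capacity is 14, but the minimum cut has capacity 8.

Given cut capacity: 4 + 2 + 8 = 14.
Augment Well→P4→P3→Ref: bottleneck 4, flow now 4.
Augment Well→M4→P5→Ref: bottleneck 4, flow now 8.
No augmenting path remains; maximum flow = 8.
In the residual graph, reachable from Well: {Well, P4}.
Min-cut edges: Well→M4 (4), P4→P3 (4); capacity 4 + 4 = 8.
Cut capacity 14 exceeds the max flow 8, so it is not minimum.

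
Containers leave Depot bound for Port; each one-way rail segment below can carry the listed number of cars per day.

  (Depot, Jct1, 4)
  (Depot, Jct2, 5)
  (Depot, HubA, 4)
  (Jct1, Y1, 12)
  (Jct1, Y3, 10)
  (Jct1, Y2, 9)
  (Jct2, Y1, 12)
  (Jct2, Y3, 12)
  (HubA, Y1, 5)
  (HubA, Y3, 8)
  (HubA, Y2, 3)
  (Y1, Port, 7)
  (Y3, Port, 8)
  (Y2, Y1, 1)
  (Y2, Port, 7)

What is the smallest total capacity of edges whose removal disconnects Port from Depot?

Augment Depot→Jct1→Y1→Port: bottleneck 4, flow now 4.
Augment Depot→Jct2→Y1→Port: bottleneck 3, flow now 7.
Augment Depot→Jct2→Y3→Port: bottleneck 2, flow now 9.
Augment Depot→HubA→Y3→Port: bottleneck 4, flow now 13.
No augmenting path remains; maximum flow = 13.
By max-flow min-cut, the minimum cut capacity equals the max flow.
In the residual graph, reachable from Depot: {Depot}.
Min-cut edges: Depot→Jct1 (4), Depot→Jct2 (5), Depot→HubA (4); capacity 4 + 5 + 4 = 13.

13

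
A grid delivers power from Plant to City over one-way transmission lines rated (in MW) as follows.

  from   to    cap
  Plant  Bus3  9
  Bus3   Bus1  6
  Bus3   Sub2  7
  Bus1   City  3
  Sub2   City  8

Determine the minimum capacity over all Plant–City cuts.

9

Augment Plant→Bus3→Bus1→City: bottleneck 3, flow now 3.
Augment Plant→Bus3→Sub2→City: bottleneck 6, flow now 9.
No augmenting path remains; maximum flow = 9.
By max-flow min-cut, the minimum cut capacity equals the max flow.
In the residual graph, reachable from Plant: {Plant}.
Min-cut edges: Plant→Bus3 (9); capacity 9 = 9.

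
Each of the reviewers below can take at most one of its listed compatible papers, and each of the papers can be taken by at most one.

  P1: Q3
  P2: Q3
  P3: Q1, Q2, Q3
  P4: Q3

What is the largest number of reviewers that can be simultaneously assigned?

Unit-capacity flow: source→left, listed edges, right→sink; max matching = max flow.
Augmenting path P1→Q3 (+1); matched 1.
Augmenting path P3→Q1 (+1); matched 2.
No augmenting path remains; maximum matching = 2.
König certificate: {P3, Q3} is a vertex cover of size 2 (every listed pair touches it), so no matching can be larger.

2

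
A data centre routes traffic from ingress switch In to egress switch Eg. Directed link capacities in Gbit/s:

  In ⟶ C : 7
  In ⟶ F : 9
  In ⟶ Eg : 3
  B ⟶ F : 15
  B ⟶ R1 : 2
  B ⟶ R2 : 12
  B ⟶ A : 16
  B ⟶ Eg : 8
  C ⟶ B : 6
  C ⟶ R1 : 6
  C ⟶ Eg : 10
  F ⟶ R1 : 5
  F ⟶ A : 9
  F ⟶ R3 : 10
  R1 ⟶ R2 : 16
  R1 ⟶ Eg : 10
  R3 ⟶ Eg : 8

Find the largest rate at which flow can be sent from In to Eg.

Augment In→Eg: bottleneck 3, flow now 3.
Augment In→C→Eg: bottleneck 7, flow now 10.
Augment In→F→R1→Eg: bottleneck 5, flow now 15.
Augment In→F→R3→Eg: bottleneck 4, flow now 19.
No augmenting path remains; maximum flow = 19.
In the residual graph, reachable from In: {In}.
Min-cut edges: In→C (7), In→F (9), In→Eg (3); capacity 7 + 9 + 3 = 19.
This cut is saturated, so no flow can exceed 19.

19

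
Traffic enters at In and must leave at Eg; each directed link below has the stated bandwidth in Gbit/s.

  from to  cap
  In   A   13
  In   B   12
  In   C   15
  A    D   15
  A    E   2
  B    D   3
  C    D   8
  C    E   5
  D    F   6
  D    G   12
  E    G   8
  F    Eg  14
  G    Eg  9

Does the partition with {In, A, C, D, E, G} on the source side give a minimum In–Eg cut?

No — its capacity is 27, but the minimum cut has capacity 15.

Given cut capacity: 12 + 6 + 9 = 27.
Augment In→A→D→F→Eg: bottleneck 6, flow now 6.
Augment In→A→D→G→Eg: bottleneck 7, flow now 13.
Augment In→B→D→G→Eg: bottleneck 2, flow now 15.
No augmenting path remains; maximum flow = 15.
In the residual graph, reachable from In: {In, A, B, C, D, E, G}.
Min-cut edges: D→F (6), G→Eg (9); capacity 6 + 9 = 15.
Cut capacity 27 exceeds the max flow 15, so it is not minimum.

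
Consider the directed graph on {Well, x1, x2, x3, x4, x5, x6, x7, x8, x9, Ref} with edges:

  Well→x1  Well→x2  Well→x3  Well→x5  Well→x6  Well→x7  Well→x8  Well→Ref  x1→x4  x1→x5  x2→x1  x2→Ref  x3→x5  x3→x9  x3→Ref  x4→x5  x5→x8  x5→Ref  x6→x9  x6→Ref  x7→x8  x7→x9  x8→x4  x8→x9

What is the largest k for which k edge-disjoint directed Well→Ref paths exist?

Assign every edge capacity 1; by Menger, the answer equals the max flow.
Path Well→Ref (+1); total 1.
Path Well→x2→Ref (+1); total 2.
Path Well→x3→Ref (+1); total 3.
Path Well→x5→Ref (+1); total 4.
Path Well→x6→Ref (+1); total 5.
No residual Well→Ref path; max flow = 5.
Certifying cut of size 5: {Well→Ref, Well→x2, Well→x3, Well→x6, x5→Ref}.

5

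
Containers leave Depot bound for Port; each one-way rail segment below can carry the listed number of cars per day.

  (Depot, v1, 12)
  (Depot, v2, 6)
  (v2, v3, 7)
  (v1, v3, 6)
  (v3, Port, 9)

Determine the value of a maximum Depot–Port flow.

9

Augment Depot→v1→v3→Port: bottleneck 6, flow now 6.
Augment Depot→v2→v3→Port: bottleneck 3, flow now 9.
No augmenting path remains; maximum flow = 9.
In the residual graph, reachable from Depot: {Depot, v1, v2, v3}.
Min-cut edges: v3→Port (9); capacity 9 = 9.
This cut is saturated, so no flow can exceed 9.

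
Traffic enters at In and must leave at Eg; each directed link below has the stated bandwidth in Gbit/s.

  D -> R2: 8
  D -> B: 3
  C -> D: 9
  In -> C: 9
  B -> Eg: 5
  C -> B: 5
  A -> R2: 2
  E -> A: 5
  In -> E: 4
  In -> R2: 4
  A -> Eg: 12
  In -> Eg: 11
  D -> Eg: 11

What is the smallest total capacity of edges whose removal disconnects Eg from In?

Augment In→Eg: bottleneck 11, flow now 11.
Augment In→C→D→Eg: bottleneck 9, flow now 20.
Augment In→E→A→Eg: bottleneck 4, flow now 24.
No augmenting path remains; maximum flow = 24.
By max-flow min-cut, the minimum cut capacity equals the max flow.
In the residual graph, reachable from In: {In, R2}.
Min-cut edges: In→C (9), In→E (4), In→Eg (11); capacity 9 + 4 + 11 = 24.

24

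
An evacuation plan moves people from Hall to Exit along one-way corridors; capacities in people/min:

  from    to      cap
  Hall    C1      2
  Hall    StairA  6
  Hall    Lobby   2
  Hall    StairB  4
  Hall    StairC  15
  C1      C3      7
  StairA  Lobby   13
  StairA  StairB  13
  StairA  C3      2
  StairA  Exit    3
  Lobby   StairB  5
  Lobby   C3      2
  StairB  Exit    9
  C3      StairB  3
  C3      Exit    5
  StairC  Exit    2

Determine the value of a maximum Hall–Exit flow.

Augment Hall→StairA→Exit: bottleneck 3, flow now 3.
Augment Hall→StairB→Exit: bottleneck 4, flow now 7.
Augment Hall→StairC→Exit: bottleneck 2, flow now 9.
Augment Hall→C1→C3→Exit: bottleneck 2, flow now 11.
Augment Hall→StairA→StairB→Exit: bottleneck 3, flow now 14.
Augment Hall→Lobby→StairB→Exit: bottleneck 2, flow now 16.
No augmenting path remains; maximum flow = 16.
In the residual graph, reachable from Hall: {Hall, StairC}.
Min-cut edges: Hall→C1 (2), Hall→StairA (6), Hall→Lobby (2), Hall→StairB (4), StairC→Exit (2); capacity 2 + 6 + 2 + 4 + 2 = 16.
This cut is saturated, so no flow can exceed 16.

16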